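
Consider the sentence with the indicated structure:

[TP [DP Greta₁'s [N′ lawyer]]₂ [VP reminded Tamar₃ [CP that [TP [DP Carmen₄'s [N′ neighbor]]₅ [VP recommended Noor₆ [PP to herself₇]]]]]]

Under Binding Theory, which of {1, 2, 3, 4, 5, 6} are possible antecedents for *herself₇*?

{5, 6}

*herself* is an anaphor, so Principle A applies: it must be bound in its binding domain.
Binding domain of *herself₇*: the embedded TP, whose subject is [Carmen₄'s neighbor]₅.
*Greta₁* does not c-command the anaphor → cannot bind it.
*[Greta₁'s lawyer]₂* c-commands the anaphor but is outside its binding domain → cannot satisfy Principle A.
*Tamar₃* c-commands the anaphor but is outside its binding domain → cannot satisfy Principle A.
*Carmen₄* does not c-command the anaphor → cannot bind it.
*[Carmen₄'s neighbor]₅* c-commands the anaphor within its binding domain → licit binder.
*Noor₆* c-commands the anaphor within its binding domain → licit binder.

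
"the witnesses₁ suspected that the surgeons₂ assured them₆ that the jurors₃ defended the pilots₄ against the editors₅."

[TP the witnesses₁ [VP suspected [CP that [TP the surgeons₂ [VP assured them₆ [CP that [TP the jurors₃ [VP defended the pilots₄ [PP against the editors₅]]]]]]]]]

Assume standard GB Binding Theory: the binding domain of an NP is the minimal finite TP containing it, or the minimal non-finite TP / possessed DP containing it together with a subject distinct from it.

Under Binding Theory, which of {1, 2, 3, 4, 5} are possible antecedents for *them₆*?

{1}

*them* is a pronoun, so Principle B applies: it must be free in its binding domain.
Binding domain of *them₆*: the embedded TP, whose subject is the surgeons₂.
*the witnesses₁* c-commands the pronoun but from outside its binding domain, and is not c-commanded by it → coindexation permitted.
*the surgeons₂* c-commands the pronoun within its binding domain → coindexation would violate Principle B.
*the jurors₃*: the pronoun c-commands this R-expression → coindexation would violate Principle C on *the jurors₃*.
*the pilots₄*: the pronoun c-commands this R-expression → coindexation would violate Principle C on *the pilots₄*.
*the editors₅*: the pronoun c-commands this R-expression → coindexation would violate Principle C on *the editors₅*.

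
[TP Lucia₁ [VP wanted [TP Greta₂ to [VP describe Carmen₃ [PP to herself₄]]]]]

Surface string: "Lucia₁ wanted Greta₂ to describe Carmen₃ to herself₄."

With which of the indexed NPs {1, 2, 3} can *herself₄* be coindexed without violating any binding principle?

{2, 3}

*herself* is an anaphor, so Principle A applies: it must be bound in its binding domain.
Binding domain of *herself₄*: the embedded TP, whose subject is Greta₂.
*Lucia₁* c-commands the anaphor but is outside its binding domain → cannot satisfy Principle A.
*Greta₂* c-commands the anaphor within its binding domain → licit binder.
*Carmen₃* c-commands the anaphor within its binding domain → licit binder.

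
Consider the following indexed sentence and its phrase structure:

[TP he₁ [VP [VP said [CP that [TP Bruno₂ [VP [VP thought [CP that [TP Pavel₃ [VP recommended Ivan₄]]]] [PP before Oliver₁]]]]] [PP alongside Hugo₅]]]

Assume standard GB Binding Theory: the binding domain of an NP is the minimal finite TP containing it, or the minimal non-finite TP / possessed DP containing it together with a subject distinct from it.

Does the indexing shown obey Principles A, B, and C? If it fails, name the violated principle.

The two coindexed NPs are *he₁* and *Oliver₁*.
*Oliver₁* is an R-expression. Principle C requires it to be free everywhere.
*he₁* c-commands it and carries the same index.
The R-expression is bound → Principle C violation.

Principle C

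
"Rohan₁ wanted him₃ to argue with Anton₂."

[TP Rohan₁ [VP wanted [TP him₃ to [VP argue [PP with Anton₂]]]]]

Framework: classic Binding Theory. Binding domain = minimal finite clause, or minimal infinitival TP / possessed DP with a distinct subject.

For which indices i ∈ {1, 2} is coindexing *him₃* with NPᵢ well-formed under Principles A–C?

none

*him* is a pronoun, so Principle B applies: it must be free in its binding domain.
Binding domain of *him₃*: the matrix TP, whose subject is Rohan₁.
*Rohan₁* c-commands the pronoun within its binding domain → coindexation would violate Principle B.
*Anton₂*: the pronoun c-commands this R-expression → coindexation would violate Principle C on *Anton₂*.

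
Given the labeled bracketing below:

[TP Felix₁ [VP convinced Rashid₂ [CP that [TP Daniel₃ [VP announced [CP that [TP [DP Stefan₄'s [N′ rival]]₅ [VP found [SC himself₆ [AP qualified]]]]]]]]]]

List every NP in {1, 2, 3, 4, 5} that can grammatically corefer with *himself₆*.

*himself* is an anaphor, so Principle A applies: it must be bound in its binding domain.
Binding domain of *himself₆*: the embedded TP, whose subject is [Stefan₄'s rival]₅.
*Felix₁* c-commands the anaphor but is outside its binding domain → cannot satisfy Principle A.
*Rashid₂* c-commands the anaphor but is outside its binding domain → cannot satisfy Principle A.
*Daniel₃* c-commands the anaphor but is outside its binding domain → cannot satisfy Principle A.
*Stefan₄* does not c-command the anaphor → cannot bind it.
*[Stefan₄'s rival]₅* c-commands the anaphor within its binding domain → licit binder.

{5}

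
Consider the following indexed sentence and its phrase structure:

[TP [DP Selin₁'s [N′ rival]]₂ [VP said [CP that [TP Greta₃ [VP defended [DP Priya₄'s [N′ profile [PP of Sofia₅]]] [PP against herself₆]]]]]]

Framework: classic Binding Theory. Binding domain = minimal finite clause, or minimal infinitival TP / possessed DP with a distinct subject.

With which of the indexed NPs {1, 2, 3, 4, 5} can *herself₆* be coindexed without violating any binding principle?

{3}

*herself* is an anaphor, so Principle A applies: it must be bound in its binding domain.
Binding domain of *herself₆*: the embedded TP, whose subject is Greta₃.
*Selin₁* does not c-command the anaphor → cannot bind it.
*[Selin₁'s rival]₂* c-commands the anaphor but is outside its binding domain → cannot satisfy Principle A.
*Greta₃* c-commands the anaphor within its binding domain → licit binder.
*Priya₄* does not c-command the anaphor → cannot bind it.
*Sofia₅* does not c-command the anaphor → cannot bind it.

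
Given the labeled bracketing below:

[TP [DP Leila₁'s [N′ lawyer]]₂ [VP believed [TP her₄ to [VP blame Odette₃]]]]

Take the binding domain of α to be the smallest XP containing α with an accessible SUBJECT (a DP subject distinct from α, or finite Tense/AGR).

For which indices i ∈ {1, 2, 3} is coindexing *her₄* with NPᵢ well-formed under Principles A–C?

{1}

*her* is a pronoun, so Principle B applies: it must be free in its binding domain.
Binding domain of *her₄*: the matrix TP, whose subject is [Leila₁'s lawyer]₂.
*Leila₁* and the pronoun do not c-command one another → neither Principle B nor Principle C is at stake; coindexation permitted.
*[Leila₁'s lawyer]₂* c-commands the pronoun within its binding domain → coindexation would violate Principle B.
*Odette₃*: the pronoun c-commands this R-expression → coindexation would violate Principle C on *Odette₃*.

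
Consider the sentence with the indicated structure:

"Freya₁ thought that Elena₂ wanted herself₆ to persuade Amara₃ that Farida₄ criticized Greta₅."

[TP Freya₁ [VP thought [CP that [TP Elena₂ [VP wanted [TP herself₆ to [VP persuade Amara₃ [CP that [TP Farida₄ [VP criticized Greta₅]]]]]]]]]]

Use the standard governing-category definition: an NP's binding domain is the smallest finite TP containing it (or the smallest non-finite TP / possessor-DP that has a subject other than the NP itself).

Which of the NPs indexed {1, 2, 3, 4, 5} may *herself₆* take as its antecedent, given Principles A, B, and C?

{2}

*herself* is an anaphor, so Principle A applies: it must be bound in its binding domain.
Binding domain of *herself₆*: the embedded TP, whose subject is Elena₂.
*Freya₁* c-commands the anaphor but is outside its binding domain → cannot satisfy Principle A.
*Elena₂* c-commands the anaphor within its binding domain → licit binder.
*Amara₃* does not c-command the anaphor → cannot bind it.
*Farida₄* does not c-command the anaphor → cannot bind it.
*Greta₅* does not c-command the anaphor → cannot bind it.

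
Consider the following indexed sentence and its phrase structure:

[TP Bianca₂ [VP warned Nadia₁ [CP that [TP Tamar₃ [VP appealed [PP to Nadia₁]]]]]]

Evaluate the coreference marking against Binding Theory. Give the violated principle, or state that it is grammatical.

The two coindexed NPs are *Nadia₁* (the lower occurrence) and *Nadia₁* (the higher occurrence).
*Nadia₁* (the lower occurrence) is an R-expression. Principle C requires it to be free everywhere.
*Nadia₁* (the higher occurrence) c-commands it and carries the same index.
The R-expression is bound → Principle C violation.

Principle C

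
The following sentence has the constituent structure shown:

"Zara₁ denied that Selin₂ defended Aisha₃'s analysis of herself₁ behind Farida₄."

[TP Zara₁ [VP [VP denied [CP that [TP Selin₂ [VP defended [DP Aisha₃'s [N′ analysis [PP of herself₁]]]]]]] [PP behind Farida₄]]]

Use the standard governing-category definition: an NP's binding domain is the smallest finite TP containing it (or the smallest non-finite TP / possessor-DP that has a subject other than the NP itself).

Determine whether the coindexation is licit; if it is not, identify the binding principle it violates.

The two coindexed NPs are *Zara₁* and *herself₁*.
*herself₁* is an anaphor. Principle A requires it to be bound within its binding domain — the possessed DP, whose subject is Aisha₃.
Within that domain it is c-commanded by *Aisha₃*, which does not share its index.
*Zara₁* does c-command the anaphor, but from outside its binding domain.
The anaphor is unbound in its domain → Principle A violation.

Principle A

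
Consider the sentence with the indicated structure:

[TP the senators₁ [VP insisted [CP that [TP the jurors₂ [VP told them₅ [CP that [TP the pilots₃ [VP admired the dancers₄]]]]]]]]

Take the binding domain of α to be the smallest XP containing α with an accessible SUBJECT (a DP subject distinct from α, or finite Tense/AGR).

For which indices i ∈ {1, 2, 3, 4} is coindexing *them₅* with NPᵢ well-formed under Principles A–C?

*them* is a pronoun, so Principle B applies: it must be free in its binding domain.
Binding domain of *them₅*: the embedded TP, whose subject is the jurors₂.
*the senators₁* c-commands the pronoun but from outside its binding domain, and is not c-commanded by it → coindexation permitted.
*the jurors₂* c-commands the pronoun within its binding domain → coindexation would violate Principle B.
*the pilots₃*: the pronoun c-commands this R-expression → coindexation would violate Principle C on *the pilots₃*.
*the dancers₄*: the pronoun c-commands this R-expression → coindexation would violate Principle C on *the dancers₄*.

{1}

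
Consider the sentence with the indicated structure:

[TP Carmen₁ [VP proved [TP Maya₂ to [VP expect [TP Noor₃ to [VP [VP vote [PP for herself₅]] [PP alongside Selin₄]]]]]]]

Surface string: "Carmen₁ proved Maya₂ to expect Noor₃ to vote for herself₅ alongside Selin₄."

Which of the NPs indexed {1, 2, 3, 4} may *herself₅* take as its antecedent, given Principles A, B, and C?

*herself* is an anaphor, so Principle A applies: it must be bound in its binding domain.
Binding domain of *herself₅*: the embedded TP, whose subject is Noor₃.
*Carmen₁* c-commands the anaphor but is outside its binding domain → cannot satisfy Principle A.
*Maya₂* c-commands the anaphor but is outside its binding domain → cannot satisfy Principle A.
*Noor₃* c-commands the anaphor within its binding domain → licit binder.
*Selin₄* does not c-command the anaphor → cannot bind it.

{3}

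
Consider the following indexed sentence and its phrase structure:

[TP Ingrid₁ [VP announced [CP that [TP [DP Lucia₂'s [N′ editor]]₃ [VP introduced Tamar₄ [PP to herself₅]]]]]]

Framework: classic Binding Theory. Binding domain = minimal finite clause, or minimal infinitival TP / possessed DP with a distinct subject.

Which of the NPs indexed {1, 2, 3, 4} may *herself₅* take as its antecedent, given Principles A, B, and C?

{3, 4}

*herself* is an anaphor, so Principle A applies: it must be bound in its binding domain.
Binding domain of *herself₅*: the embedded TP, whose subject is [Lucia₂'s editor]₃.
*Ingrid₁* c-commands the anaphor but is outside its binding domain → cannot satisfy Principle A.
*Lucia₂* does not c-command the anaphor → cannot bind it.
*[Lucia₂'s editor]₃* c-commands the anaphor within its binding domain → licit binder.
*Tamar₄* c-commands the anaphor within its binding domain → licit binder.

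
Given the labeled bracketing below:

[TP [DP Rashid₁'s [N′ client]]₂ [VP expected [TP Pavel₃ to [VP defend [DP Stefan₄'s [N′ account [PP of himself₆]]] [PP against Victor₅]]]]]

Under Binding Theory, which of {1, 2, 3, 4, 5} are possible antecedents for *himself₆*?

*himself* is an anaphor, so Principle A applies: it must be bound in its binding domain.
Binding domain of *himself₆*: the possessed DP, whose subject is Stefan₄.
*Rashid₁* does not c-command the anaphor → cannot bind it.
*[Rashid₁'s client]₂* c-commands the anaphor but is outside its binding domain → cannot satisfy Principle A.
*Pavel₃* c-commands the anaphor but is outside its binding domain → cannot satisfy Principle A.
*Stefan₄* c-commands the anaphor within its binding domain → licit binder.
*Victor₅* does not c-command the anaphor → cannot bind it.

{4}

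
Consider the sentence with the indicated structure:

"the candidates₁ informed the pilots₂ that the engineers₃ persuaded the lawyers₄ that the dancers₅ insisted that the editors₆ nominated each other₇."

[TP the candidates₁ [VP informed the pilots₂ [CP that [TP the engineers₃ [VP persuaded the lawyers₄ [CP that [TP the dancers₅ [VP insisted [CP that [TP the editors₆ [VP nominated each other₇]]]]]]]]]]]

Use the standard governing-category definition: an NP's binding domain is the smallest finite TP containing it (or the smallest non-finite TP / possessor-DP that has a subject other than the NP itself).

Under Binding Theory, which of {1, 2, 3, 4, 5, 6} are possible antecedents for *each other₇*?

{6}

*each other* is an anaphor, so Principle A applies: it must be bound in its binding domain.
Binding domain of *each other₇*: the embedded TP, whose subject is the editors₆.
*the candidates₁* c-commands the anaphor but is outside its binding domain → cannot satisfy Principle A.
*the pilots₂* c-commands the anaphor but is outside its binding domain → cannot satisfy Principle A.
*the engineers₃* c-commands the anaphor but is outside its binding domain → cannot satisfy Principle A.
*the lawyers₄* c-commands the anaphor but is outside its binding domain → cannot satisfy Principle A.
*the dancers₅* c-commands the anaphor but is outside its binding domain → cannot satisfy Principle A.
*the editors₆* c-commands the anaphor within its binding domain → licit binder.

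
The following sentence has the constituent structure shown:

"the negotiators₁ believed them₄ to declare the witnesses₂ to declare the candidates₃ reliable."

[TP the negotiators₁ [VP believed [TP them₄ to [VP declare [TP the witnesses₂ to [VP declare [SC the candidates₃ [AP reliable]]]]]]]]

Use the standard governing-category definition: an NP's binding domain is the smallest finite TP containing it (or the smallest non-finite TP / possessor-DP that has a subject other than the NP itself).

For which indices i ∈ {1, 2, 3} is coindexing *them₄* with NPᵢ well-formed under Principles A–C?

*them* is a pronoun, so Principle B applies: it must be free in its binding domain.
Binding domain of *them₄*: the matrix TP, whose subject is the negotiators₁.
*the negotiators₁* c-commands the pronoun within its binding domain → coindexation would violate Principle B.
*the witnesses₂*: the pronoun c-commands this R-expression → coindexation would violate Principle C on *the witnesses₂*.
*the candidates₃*: the pronoun c-commands this R-expression → coindexation would violate Principle C on *the candidates₃*.

none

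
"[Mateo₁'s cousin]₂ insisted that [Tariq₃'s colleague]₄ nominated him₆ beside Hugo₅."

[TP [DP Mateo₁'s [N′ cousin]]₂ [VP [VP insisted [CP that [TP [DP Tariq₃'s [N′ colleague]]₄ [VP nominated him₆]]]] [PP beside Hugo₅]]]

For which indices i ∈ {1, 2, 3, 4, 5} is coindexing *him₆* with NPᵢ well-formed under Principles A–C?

*him* is a pronoun, so Principle B applies: it must be free in its binding domain.
Binding domain of *him₆*: the embedded TP, whose subject is [Tariq₃'s colleague]₄.
*Mateo₁* and the pronoun do not c-command one another → neither Principle B nor Principle C is at stake; coindexation permitted.
*[Mateo₁'s cousin]₂* c-commands the pronoun but from outside its binding domain, and is not c-commanded by it → coindexation permitted.
*Tariq₃* and the pronoun do not c-command one another → neither Principle B nor Principle C is at stake; coindexation permitted.
*[Tariq₃'s colleague]₄* c-commands the pronoun within its binding domain → coindexation would violate Principle B.
*Hugo₅* and the pronoun do not c-command one another → neither Principle B nor Principle C is at stake; coindexation permitted.

{1, 2, 3, 5}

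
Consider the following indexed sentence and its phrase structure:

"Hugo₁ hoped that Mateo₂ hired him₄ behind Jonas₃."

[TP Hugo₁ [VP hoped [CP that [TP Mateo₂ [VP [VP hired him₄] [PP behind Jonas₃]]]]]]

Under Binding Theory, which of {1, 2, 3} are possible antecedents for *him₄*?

*him* is a pronoun, so Principle B applies: it must be free in its binding domain.
Binding domain of *him₄*: the embedded TP, whose subject is Mateo₂.
*Hugo₁* c-commands the pronoun but from outside its binding domain, and is not c-commanded by it → coindexation permitted.
*Mateo₂* c-commands the pronoun within its binding domain → coindexation would violate Principle B.
*Jonas₃* and the pronoun do not c-command one another → neither Principle B nor Principle C is at stake; coindexation permitted.

{1, 3}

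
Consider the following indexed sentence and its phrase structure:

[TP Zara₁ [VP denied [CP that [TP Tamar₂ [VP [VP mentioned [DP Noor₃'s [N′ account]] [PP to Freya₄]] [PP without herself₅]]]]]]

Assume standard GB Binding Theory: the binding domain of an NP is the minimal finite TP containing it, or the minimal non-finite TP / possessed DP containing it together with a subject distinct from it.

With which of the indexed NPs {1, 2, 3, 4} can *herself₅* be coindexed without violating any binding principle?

*herself* is an anaphor, so Principle A applies: it must be bound in its binding domain.
Binding domain of *herself₅*: the embedded TP, whose subject is Tamar₂.
*Zara₁* c-commands the anaphor but is outside its binding domain → cannot satisfy Principle A.
*Tamar₂* c-commands the anaphor within its binding domain → licit binder.
*Noor₃* does not c-command the anaphor → cannot bind it.
*Freya₄* does not c-command the anaphor → cannot bind it.

{2}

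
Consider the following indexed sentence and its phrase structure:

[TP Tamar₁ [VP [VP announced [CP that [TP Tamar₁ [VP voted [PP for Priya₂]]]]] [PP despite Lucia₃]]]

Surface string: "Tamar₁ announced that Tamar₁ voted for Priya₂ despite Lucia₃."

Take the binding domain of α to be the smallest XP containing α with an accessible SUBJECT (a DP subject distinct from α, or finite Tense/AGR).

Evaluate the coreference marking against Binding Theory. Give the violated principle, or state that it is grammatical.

Principle C

The two coindexed NPs are *Tamar₁* (the lower occurrence) and *Tamar₁* (the higher occurrence).
*Tamar₁* (the lower occurrence) is an R-expression. Principle C requires it to be free everywhere.
*Tamar₁* (the higher occurrence) c-commands it and carries the same index.
The R-expression is bound → Principle C violation.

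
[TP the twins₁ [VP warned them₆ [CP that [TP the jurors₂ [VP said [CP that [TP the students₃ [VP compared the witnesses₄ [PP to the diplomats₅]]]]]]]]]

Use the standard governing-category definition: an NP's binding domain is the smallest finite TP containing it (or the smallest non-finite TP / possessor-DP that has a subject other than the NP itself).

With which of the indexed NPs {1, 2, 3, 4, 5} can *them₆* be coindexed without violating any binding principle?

*them* is a pronoun, so Principle B applies: it must be free in its binding domain.
Binding domain of *them₆*: the matrix TP, whose subject is the twins₁.
*the twins₁* c-commands the pronoun within its binding domain → coindexation would violate Principle B.
*the jurors₂*: the pronoun c-commands this R-expression → coindexation would violate Principle C on *the jurors₂*.
*the students₃*: the pronoun c-commands this R-expression → coindexation would violate Principle C on *the students₃*.
*the witnesses₄*: the pronoun c-commands this R-expression → coindexation would violate Principle C on *the witnesses₄*.
*the diplomats₅*: the pronoun c-commands this R-expression → coindexation would violate Principle C on *the diplomats₅*.

none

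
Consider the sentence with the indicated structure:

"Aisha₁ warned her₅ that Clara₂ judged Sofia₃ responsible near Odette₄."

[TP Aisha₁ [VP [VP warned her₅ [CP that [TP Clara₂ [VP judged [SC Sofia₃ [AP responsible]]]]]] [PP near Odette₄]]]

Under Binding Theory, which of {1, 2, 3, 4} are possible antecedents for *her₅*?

*her* is a pronoun, so Principle B applies: it must be free in its binding domain.
Binding domain of *her₅*: the matrix TP, whose subject is Aisha₁.
*Aisha₁* c-commands the pronoun within its binding domain → coindexation would violate Principle B.
*Clara₂*: the pronoun c-commands this R-expression → coindexation would violate Principle C on *Clara₂*.
*Sofia₃*: the pronoun c-commands this R-expression → coindexation would violate Principle C on *Sofia₃*.
*Odette₄* and the pronoun do not c-command one another → neither Principle B nor Principle C is at stake; coindexation permitted.

{4}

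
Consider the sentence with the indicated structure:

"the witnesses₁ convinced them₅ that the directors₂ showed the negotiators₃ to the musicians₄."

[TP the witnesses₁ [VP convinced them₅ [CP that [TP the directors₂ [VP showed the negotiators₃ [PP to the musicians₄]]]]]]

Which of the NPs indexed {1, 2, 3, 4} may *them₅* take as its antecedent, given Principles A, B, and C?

none

*them* is a pronoun, so Principle B applies: it must be free in its binding domain.
Binding domain of *them₅*: the matrix TP, whose subject is the witnesses₁.
*the witnesses₁* c-commands the pronoun within its binding domain → coindexation would violate Principle B.
*the directors₂*: the pronoun c-commands this R-expression → coindexation would violate Principle C on *the directors₂*.
*the negotiators₃*: the pronoun c-commands this R-expression → coindexation would violate Principle C on *the negotiators₃*.
*the musicians₄*: the pronoun c-commands this R-expression → coindexation would violate Principle C on *the musicians₄*.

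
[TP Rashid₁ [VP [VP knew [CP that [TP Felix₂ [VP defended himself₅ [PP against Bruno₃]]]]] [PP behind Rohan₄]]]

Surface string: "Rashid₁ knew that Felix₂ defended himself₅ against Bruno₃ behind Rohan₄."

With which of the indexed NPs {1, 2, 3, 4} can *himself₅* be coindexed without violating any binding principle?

{2}

*himself* is an anaphor, so Principle A applies: it must be bound in its binding domain.
Binding domain of *himself₅*: the embedded TP, whose subject is Felix₂.
*Rashid₁* c-commands the anaphor but is outside its binding domain → cannot satisfy Principle A.
*Felix₂* c-commands the anaphor within its binding domain → licit binder.
*Bruno₃* does not c-command the anaphor → cannot bind it.
*Rohan₄* does not c-command the anaphor → cannot bind it.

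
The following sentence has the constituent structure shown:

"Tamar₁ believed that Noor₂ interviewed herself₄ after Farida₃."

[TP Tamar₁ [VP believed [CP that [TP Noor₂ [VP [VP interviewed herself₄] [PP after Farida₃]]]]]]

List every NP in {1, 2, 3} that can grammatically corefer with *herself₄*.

*herself* is an anaphor, so Principle A applies: it must be bound in its binding domain.
Binding domain of *herself₄*: the embedded TP, whose subject is Noor₂.
*Tamar₁* c-commands the anaphor but is outside its binding domain → cannot satisfy Principle A.
*Noor₂* c-commands the anaphor within its binding domain → licit binder.
*Farida₃* does not c-command the anaphor → cannot bind it.

{2}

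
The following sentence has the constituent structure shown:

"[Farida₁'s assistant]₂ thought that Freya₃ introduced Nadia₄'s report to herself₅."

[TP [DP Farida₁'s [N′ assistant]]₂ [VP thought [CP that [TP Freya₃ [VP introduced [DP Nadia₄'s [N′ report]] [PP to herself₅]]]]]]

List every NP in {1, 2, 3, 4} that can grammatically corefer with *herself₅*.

{3}

*herself* is an anaphor, so Principle A applies: it must be bound in its binding domain.
Binding domain of *herself₅*: the embedded TP, whose subject is Freya₃.
*Farida₁* does not c-command the anaphor → cannot bind it.
*[Farida₁'s assistant]₂* c-commands the anaphor but is outside its binding domain → cannot satisfy Principle A.
*Freya₃* c-commands the anaphor within its binding domain → licit binder.
*Nadia₄* does not c-command the anaphor → cannot bind it.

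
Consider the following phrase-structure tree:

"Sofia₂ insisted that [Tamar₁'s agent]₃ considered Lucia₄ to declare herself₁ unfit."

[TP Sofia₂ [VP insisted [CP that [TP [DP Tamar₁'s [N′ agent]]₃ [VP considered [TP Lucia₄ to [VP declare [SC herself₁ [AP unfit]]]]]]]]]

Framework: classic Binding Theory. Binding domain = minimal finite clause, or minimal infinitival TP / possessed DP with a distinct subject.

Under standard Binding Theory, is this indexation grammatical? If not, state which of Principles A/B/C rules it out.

The two coindexed NPs are *Tamar₁* and *herself₁*.
*herself₁* is an anaphor. Principle A requires it to be bound within its binding domain — the embedded TP, whose subject is Lucia₄.
Within that domain it is c-commanded by *Lucia₄*, which does not share its index.
*Tamar₁* does not c-command the anaphor at all.
The anaphor is unbound in its domain → Principle A violation.

Principle A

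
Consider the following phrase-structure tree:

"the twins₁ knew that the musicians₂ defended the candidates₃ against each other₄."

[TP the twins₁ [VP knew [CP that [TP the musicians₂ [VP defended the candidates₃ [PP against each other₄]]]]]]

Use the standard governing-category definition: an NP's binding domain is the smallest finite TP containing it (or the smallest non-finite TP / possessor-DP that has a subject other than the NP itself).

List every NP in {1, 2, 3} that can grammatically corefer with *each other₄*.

{2, 3}

*each other* is an anaphor, so Principle A applies: it must be bound in its binding domain.
Binding domain of *each other₄*: the embedded TP, whose subject is the musicians₂.
*the twins₁* c-commands the anaphor but is outside its binding domain → cannot satisfy Principle A.
*the musicians₂* c-commands the anaphor within its binding domain → licit binder.
*the candidates₃* c-commands the anaphor within its binding domain → licit binder.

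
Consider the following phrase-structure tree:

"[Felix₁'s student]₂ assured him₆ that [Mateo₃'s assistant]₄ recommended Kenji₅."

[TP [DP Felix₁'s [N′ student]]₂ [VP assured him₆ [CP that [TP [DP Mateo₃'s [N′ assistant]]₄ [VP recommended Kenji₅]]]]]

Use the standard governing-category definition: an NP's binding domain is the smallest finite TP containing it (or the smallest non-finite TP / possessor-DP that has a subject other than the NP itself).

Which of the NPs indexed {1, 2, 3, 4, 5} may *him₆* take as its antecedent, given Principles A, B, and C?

{1}

*him* is a pronoun, so Principle B applies: it must be free in its binding domain.
Binding domain of *him₆*: the matrix TP, whose subject is [Felix₁'s student]₂.
*Felix₁* and the pronoun do not c-command one another → neither Principle B nor Principle C is at stake; coindexation permitted.
*[Felix₁'s student]₂* c-commands the pronoun within its binding domain → coindexation would violate Principle B.
*Mateo₃*: the pronoun c-commands this R-expression → coindexation would violate Principle C on *Mateo₃*.
*[Mateo₃'s assistant]₄*: the pronoun c-commands this R-expression → coindexation would violate Principle C on *[Mateo₃'s assistant]₄*.
*Kenji₅*: the pronoun c-commands this R-expression → coindexation would violate Principle C on *Kenji₅*.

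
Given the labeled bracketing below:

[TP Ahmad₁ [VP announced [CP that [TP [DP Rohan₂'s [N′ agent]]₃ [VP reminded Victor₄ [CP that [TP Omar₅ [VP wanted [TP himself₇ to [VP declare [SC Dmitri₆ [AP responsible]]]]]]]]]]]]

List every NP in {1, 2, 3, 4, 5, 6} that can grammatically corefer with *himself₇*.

*himself* is an anaphor, so Principle A applies: it must be bound in its binding domain.
Binding domain of *himself₇*: the embedded TP, whose subject is Omar₅.
*Ahmad₁* c-commands the anaphor but is outside its binding domain → cannot satisfy Principle A.
*Rohan₂* does not c-command the anaphor → cannot bind it.
*[Rohan₂'s agent]₃* c-commands the anaphor but is outside its binding domain → cannot satisfy Principle A.
*Victor₄* c-commands the anaphor but is outside its binding domain → cannot satisfy Principle A.
*Omar₅* c-commands the anaphor within its binding domain → licit binder.
*Dmitri₆* does not c-command the anaphor → cannot bind it.

{5}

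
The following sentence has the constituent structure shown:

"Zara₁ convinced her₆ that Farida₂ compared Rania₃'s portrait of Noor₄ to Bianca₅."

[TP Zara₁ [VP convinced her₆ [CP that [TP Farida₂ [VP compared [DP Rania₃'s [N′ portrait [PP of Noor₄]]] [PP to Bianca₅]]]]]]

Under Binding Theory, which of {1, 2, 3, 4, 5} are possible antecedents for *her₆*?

*her* is a pronoun, so Principle B applies: it must be free in its binding domain.
Binding domain of *her₆*: the matrix TP, whose subject is Zara₁.
*Zara₁* c-commands the pronoun within its binding domain → coindexation would violate Principle B.
*Farida₂*: the pronoun c-commands this R-expression → coindexation would violate Principle C on *Farida₂*.
*Rania₃*: the pronoun c-commands this R-expression → coindexation would violate Principle C on *Rania₃*.
*Noor₄*: the pronoun c-commands this R-expression → coindexation would violate Principle C on *Noor₄*.
*Bianca₅*: the pronoun c-commands this R-expression → coindexation would violate Principle C on *Bianca₅*.

none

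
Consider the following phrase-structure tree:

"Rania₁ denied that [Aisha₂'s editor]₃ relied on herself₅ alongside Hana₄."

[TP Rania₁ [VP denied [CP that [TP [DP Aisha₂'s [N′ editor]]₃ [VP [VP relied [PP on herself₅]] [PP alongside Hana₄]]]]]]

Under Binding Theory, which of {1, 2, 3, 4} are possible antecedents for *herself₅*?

*herself* is an anaphor, so Principle A applies: it must be bound in its binding domain.
Binding domain of *herself₅*: the embedded TP, whose subject is [Aisha₂'s editor]₃.
*Rania₁* c-commands the anaphor but is outside its binding domain → cannot satisfy Principle A.
*Aisha₂* does not c-command the anaphor → cannot bind it.
*[Aisha₂'s editor]₃* c-commands the anaphor within its binding domain → licit binder.
*Hana₄* does not c-command the anaphor → cannot bind it.

{3}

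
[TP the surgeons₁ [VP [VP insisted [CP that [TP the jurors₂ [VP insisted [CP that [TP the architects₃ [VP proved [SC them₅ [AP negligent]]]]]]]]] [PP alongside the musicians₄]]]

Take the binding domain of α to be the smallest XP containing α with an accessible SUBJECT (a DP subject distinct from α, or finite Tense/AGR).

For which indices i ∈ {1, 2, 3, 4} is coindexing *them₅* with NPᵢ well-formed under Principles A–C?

*them* is a pronoun, so Principle B applies: it must be free in its binding domain.
Binding domain of *them₅*: the embedded TP, whose subject is the architects₃.
*the surgeons₁* c-commands the pronoun but from outside its binding domain, and is not c-commanded by it → coindexation permitted.
*the jurors₂* c-commands the pronoun but from outside its binding domain, and is not c-commanded by it → coindexation permitted.
*the architects₃* c-commands the pronoun within its binding domain → coindexation would violate Principle B.
*the musicians₄* and the pronoun do not c-command one another → neither Principle B nor Principle C is at stake; coindexation permitted.

{1, 2, 4}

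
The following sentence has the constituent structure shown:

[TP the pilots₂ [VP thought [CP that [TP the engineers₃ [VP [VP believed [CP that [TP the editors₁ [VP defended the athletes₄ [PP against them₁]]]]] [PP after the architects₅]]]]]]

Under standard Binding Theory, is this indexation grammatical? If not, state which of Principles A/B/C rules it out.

The two coindexed NPs are *the editors₁* and *them₁*.
*them₁* is a pronoun. Its binding domain is the embedded TP, whose subject is the editors₁.
*the editors₁* c-commands it within that domain and carries the same index.
The pronoun is locally bound → Principle B violation.

Principle B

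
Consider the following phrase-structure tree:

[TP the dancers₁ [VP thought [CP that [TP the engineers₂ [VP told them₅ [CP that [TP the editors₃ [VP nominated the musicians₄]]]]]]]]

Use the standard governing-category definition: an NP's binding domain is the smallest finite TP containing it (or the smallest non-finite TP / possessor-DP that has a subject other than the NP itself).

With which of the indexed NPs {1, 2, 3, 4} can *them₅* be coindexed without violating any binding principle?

{1}

*them* is a pronoun, so Principle B applies: it must be free in its binding domain.
Binding domain of *them₅*: the embedded TP, whose subject is the engineers₂.
*the dancers₁* c-commands the pronoun but from outside its binding domain, and is not c-commanded by it → coindexation permitted.
*the engineers₂* c-commands the pronoun within its binding domain → coindexation would violate Principle B.
*the editors₃*: the pronoun c-commands this R-expression → coindexation would violate Principle C on *the editors₃*.
*the musicians₄*: the pronoun c-commands this R-expression → coindexation would violate Principle C on *the musicians₄*.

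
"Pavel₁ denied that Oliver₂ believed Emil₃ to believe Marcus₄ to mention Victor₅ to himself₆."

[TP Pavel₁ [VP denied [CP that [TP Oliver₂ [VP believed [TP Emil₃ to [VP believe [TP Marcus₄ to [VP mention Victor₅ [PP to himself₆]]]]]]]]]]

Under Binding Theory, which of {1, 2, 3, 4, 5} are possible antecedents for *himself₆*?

*himself* is an anaphor, so Principle A applies: it must be bound in its binding domain.
Binding domain of *himself₆*: the embedded TP, whose subject is Marcus₄.
*Pavel₁* c-commands the anaphor but is outside its binding domain → cannot satisfy Principle A.
*Oliver₂* c-commands the anaphor but is outside its binding domain → cannot satisfy Principle A.
*Emil₃* c-commands the anaphor but is outside its binding domain → cannot satisfy Principle A.
*Marcus₄* c-commands the anaphor within its binding domain → licit binder.
*Victor₅* c-commands the anaphor within its binding domain → licit binder.

{4, 5}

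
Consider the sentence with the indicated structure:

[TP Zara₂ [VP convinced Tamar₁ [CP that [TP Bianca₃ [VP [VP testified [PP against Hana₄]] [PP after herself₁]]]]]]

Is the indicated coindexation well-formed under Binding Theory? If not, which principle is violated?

Principle A

The two coindexed NPs are *Tamar₁* and *herself₁*.
*herself₁* is an anaphor. Principle A requires it to be bound within its binding domain — the embedded TP, whose subject is Bianca₃.
Within that domain it is c-commanded by *Bianca₃*, which does not share its index.
*Tamar₁* does c-command the anaphor, but from outside its binding domain.
The anaphor is unbound in its domain → Principle A violation.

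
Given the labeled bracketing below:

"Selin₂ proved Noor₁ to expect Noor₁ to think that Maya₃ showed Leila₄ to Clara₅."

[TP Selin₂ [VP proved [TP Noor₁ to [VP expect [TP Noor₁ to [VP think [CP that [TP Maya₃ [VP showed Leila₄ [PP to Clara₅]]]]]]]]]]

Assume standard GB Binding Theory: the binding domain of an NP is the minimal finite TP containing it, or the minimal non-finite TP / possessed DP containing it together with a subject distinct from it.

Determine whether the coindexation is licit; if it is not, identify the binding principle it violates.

Principle C

The two coindexed NPs are *Noor₁* (the higher occurrence) and *Noor₁* (the lower occurrence).
*Noor₁* (the lower occurrence) is an R-expression. Principle C requires it to be free everywhere.
*Noor₁* (the higher occurrence) c-commands it and carries the same index.
The R-expression is bound → Principle C violation.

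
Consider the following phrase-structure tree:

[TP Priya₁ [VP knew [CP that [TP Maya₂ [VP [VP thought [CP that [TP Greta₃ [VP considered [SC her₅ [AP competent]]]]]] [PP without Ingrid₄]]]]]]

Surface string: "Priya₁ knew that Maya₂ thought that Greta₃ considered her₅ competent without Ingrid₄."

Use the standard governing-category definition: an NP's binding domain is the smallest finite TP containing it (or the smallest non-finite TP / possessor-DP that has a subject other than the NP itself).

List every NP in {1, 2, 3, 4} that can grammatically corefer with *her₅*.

*her* is a pronoun, so Principle B applies: it must be free in its binding domain.
Binding domain of *her₅*: the embedded TP, whose subject is Greta₃.
*Priya₁* c-commands the pronoun but from outside its binding domain, and is not c-commanded by it → coindexation permitted.
*Maya₂* c-commands the pronoun but from outside its binding domain, and is not c-commanded by it → coindexation permitted.
*Greta₃* c-commands the pronoun within its binding domain → coindexation would violate Principle B.
*Ingrid₄* and the pronoun do not c-command one another → neither Principle B nor Principle C is at stake; coindexation permitted.

{1, 2, 4}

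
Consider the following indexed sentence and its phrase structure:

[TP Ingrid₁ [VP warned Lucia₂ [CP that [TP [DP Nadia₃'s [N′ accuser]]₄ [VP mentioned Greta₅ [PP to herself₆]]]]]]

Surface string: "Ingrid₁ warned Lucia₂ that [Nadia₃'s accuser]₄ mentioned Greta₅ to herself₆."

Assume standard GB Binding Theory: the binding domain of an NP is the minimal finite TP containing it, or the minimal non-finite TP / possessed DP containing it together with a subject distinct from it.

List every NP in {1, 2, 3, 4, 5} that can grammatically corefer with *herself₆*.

{4, 5}

*herself* is an anaphor, so Principle A applies: it must be bound in its binding domain.
Binding domain of *herself₆*: the embedded TP, whose subject is [Nadia₃'s accuser]₄.
*Ingrid₁* c-commands the anaphor but is outside its binding domain → cannot satisfy Principle A.
*Lucia₂* c-commands the anaphor but is outside its binding domain → cannot satisfy Principle A.
*Nadia₃* does not c-command the anaphor → cannot bind it.
*[Nadia₃'s accuser]₄* c-commands the anaphor within its binding domain → licit binder.
*Greta₅* c-commands the anaphor within its binding domain → licit binder.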